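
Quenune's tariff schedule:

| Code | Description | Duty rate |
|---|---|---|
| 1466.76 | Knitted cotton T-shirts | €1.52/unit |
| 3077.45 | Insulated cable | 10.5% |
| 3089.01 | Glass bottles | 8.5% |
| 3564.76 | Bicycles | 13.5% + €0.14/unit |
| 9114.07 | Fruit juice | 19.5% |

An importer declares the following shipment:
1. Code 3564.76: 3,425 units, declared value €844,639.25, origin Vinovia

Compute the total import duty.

€114,505.80

Line 1 (3564.76, Vinovia, 3,425 units, €844,639.25):
Base rate for 3564.76 is 13.5% + €0.14/unit.
Duty = €844,639.25 × 13.5% + 3,425 × €0.14 = €114,505.80.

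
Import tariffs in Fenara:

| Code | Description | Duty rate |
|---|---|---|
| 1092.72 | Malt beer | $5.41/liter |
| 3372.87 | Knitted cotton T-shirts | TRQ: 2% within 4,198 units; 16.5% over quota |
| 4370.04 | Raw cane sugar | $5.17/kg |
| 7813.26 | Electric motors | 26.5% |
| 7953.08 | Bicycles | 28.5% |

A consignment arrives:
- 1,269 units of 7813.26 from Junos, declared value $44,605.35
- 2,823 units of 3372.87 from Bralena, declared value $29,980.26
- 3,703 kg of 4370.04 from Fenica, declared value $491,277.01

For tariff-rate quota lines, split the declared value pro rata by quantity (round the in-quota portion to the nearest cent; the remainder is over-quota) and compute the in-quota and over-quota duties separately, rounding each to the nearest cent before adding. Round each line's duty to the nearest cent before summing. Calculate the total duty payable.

$31,564.54

Line 1 (7813.26, Junos, 1,269 units, $44,605.35):
Base rate for 7813.26 is 26.5%.
Duty = $44,605.35 × 26.5% = $11,820.42.
Line 2 (3372.87, Bralena, 2,823 units, $29,980.26):
Code 3372.87 is under a tariff-rate quota (threshold 4,198 units). Quantity 2,823 units is within the quota, so the in-quota rate 2% applies to the full value.
Duty = $29,980.26 × 2% = $599.61.
Line 3 (4370.04, Fenica, 3,703 kg, $491,277.01):
Base rate for 4370.04 is $5.17/kg.
Duty = 3,703 × $5.17 = $19,144.51.
Total = $11,820.42 + $599.61 + $19,144.51 = $31,564.54.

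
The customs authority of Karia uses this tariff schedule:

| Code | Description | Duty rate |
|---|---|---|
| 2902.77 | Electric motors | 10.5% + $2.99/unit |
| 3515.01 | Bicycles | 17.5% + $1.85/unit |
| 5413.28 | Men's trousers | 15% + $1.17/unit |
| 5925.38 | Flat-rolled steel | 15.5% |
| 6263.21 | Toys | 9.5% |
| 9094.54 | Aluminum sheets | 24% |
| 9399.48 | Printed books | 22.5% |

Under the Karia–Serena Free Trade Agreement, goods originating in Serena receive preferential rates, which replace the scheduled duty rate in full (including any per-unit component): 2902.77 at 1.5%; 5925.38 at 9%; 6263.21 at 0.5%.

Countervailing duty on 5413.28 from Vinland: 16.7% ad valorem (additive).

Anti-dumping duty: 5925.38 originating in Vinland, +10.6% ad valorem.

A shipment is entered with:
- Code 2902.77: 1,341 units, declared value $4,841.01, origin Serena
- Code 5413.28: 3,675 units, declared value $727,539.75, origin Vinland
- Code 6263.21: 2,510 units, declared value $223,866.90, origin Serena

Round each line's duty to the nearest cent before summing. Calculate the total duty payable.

Line 1 (2902.77, Serena, 1,341 units, $4,841.01):
Base rate for 2902.77 is 10.5% + $2.99/unit.
Origin Serena qualifies under the Karia–Serena agreement and 2902.77 is covered: preferential rate 1.5% applies instead.
Duty = $4,841.01 × 1.5% = $72.62.
Line 2 (5413.28, Vinland, 3,675 units, $727,539.75):
Base rate for 5413.28 is 15% + $1.17/unit.
Additional duty on 5413.28 from Vinland: +16.7%. Applied ad valorem rate: 15% + 16.7% = 31.7%.
Duty = $727,539.75 × 31.7% + 3,675 × $1.17 = $234,929.85.
Line 3 (6263.21, Serena, 2,510 units, $223,866.90):
Base rate for 6263.21 is 9.5%.
Origin Serena qualifies under the Karia–Serena agreement and 6263.21 is covered: preferential rate 0.5% applies instead.
Duty = $223,866.90 × 0.5% = $1,119.33.
Total = $72.62 + $234,929.85 + $1,119.33 = $236,121.80.

$236,121.80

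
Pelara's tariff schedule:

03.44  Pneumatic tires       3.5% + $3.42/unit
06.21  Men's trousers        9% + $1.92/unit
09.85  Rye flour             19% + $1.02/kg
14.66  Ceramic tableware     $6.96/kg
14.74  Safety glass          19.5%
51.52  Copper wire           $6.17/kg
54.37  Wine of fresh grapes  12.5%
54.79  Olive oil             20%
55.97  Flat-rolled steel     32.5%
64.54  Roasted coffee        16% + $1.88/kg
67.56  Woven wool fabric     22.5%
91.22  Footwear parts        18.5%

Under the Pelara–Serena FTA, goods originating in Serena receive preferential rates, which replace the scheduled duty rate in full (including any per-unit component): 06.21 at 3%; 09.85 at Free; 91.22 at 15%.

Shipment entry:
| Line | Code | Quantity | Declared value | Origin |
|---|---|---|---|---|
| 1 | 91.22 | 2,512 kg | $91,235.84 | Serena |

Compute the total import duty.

Line 1 (91.22, Serena, 2,512 kg, $91,235.84):
Base rate for 91.22 is 18.5%.
Origin Serena qualifies under the Pelara–Serena agreement and 91.22 is covered: preferential rate 15% applies instead.
Duty = $91,235.84 × 15% = $13,685.38.

$13,685.38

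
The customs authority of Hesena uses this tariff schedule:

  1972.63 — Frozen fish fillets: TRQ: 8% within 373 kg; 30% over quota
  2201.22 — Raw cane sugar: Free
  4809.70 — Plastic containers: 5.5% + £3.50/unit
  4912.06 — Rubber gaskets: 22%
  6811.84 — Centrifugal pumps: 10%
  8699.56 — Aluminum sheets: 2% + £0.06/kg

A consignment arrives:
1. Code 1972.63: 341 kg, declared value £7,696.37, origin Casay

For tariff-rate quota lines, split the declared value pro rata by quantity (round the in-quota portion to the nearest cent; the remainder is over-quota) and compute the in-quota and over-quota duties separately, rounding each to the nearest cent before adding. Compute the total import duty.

£615.71

Line 1 (1972.63, Casay, 341 kg, £7,696.37):
Code 1972.63 is under a tariff-rate quota (threshold 373 kg). Quantity 341 kg is within the quota, so the in-quota rate 8% applies to the full value.
Duty = £7,696.37 × 8% = £615.71.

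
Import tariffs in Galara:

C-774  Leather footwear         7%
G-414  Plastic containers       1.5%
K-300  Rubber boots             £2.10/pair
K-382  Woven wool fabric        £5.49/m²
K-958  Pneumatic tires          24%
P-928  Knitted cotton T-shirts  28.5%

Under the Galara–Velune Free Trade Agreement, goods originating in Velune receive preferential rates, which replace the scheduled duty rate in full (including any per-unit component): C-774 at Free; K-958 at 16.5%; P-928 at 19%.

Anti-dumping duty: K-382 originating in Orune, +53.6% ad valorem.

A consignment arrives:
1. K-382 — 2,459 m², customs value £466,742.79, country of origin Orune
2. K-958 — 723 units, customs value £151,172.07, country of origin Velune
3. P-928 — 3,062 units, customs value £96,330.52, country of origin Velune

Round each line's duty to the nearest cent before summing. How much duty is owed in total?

Line 1 (K-382, Orune, 2,459 m², £466,742.79):
Base rate for K-382 is £5.49/m².
Additional duty on K-382 from Orune: +53.6% ad valorem. Applied ad valorem rate = 53.6%.
Duty = £466,742.79 × 53.6% + 2,459 × £5.49 = £263,674.05.
Line 2 (K-958, Velune, 723 units, £151,172.07):
Base rate for K-958 is 24%.
Origin Velune qualifies under the Galara–Velune agreement and K-958 is covered: preferential rate 16.5% applies instead.
Duty = £151,172.07 × 16.5% = £24,943.39.
Line 3 (P-928, Velune, 3,062 units, £96,330.52):
Base rate for P-928 is 28.5%.
Origin Velune qualifies under the Galara–Velune agreement and P-928 is covered: preferential rate 19% applies instead.
Duty = £96,330.52 × 19% = £18,302.80.
Total = £263,674.05 + £24,943.39 + £18,302.80 = £306,920.24.

£306,920.24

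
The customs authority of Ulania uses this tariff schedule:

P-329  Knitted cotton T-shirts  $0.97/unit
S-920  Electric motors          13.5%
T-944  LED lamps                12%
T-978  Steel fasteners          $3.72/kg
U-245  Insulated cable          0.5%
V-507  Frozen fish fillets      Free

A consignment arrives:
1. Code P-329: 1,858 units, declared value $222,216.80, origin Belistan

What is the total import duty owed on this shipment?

Line 1 (P-329, Belistan, 1,858 units, $222,216.80):
Base rate for P-329 is $0.97/unit.
Duty = 1,858 × $0.97 = $1,802.26.

$1,802.26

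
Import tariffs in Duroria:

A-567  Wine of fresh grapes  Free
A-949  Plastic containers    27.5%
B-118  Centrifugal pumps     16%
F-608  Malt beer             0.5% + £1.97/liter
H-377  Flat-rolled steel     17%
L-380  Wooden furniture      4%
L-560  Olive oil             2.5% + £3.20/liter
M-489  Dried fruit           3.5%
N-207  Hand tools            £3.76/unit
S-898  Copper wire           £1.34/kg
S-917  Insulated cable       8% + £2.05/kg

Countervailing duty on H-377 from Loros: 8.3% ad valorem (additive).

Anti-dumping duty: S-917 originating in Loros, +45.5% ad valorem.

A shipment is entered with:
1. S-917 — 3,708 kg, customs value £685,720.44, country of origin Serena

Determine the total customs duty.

Line 1 (S-917, Serena, 3,708 kg, £685,720.44):
Base rate for S-917 is 8% + £2.05/kg.
The additional-duty order on S-917 targets Loros, not Serena; it does not apply.
Duty = £685,720.44 × 8% + 3,708 × £2.05 = £62,459.04.

£62,459.04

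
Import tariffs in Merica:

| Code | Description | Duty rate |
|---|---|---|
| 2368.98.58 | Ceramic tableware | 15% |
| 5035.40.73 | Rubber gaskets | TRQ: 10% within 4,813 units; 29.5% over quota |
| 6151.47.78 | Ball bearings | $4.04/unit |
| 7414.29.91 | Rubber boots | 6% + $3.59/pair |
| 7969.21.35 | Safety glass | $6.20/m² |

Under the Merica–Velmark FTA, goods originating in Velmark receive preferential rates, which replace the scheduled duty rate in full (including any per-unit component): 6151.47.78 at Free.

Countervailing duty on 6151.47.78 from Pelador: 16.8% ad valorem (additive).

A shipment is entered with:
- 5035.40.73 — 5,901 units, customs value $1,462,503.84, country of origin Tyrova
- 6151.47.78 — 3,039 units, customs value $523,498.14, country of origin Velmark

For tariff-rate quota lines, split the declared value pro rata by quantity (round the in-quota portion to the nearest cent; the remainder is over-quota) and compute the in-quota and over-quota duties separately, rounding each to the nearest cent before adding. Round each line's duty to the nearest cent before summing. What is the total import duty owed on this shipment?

$198,832.12

Line 1 (5035.40.73, Tyrova, 5,901 units, $1,462,503.84):
Code 5035.40.73 is under a tariff-rate quota (threshold 4,813 units). In-quota: 4,813 units at 10%; over-quota: 1,088 units at 29.5%.
Pro-rata value split: in-quota = $1,462,503.84 × 4,813/5,901 = $1,192,853.92; over-quota = $1,462,503.84 − $1,192,853.92 = $269,649.92.
In-quota duty = $1,192,853.92 × 10% = $119,285.39. Over-quota duty = $269,649.92 × 29.5% = $79,546.73.
Line duty = $119,285.39 + $79,546.73 = $198,832.12.
Line 2 (6151.47.78, Velmark, 3,039 units, $523,498.14):
Base rate for 6151.47.78 is $4.04/unit.
Origin Velmark qualifies under the Merica–Velmark agreement and 6151.47.78 is covered: preferential rate Free applies instead.
The additional-duty order on 6151.47.78 targets Pelador, not Velmark; it does not apply.
Duty = $523,498.14 × 0% = $0.00.
Total = $198,832.12 + $0.00 = $198,832.12.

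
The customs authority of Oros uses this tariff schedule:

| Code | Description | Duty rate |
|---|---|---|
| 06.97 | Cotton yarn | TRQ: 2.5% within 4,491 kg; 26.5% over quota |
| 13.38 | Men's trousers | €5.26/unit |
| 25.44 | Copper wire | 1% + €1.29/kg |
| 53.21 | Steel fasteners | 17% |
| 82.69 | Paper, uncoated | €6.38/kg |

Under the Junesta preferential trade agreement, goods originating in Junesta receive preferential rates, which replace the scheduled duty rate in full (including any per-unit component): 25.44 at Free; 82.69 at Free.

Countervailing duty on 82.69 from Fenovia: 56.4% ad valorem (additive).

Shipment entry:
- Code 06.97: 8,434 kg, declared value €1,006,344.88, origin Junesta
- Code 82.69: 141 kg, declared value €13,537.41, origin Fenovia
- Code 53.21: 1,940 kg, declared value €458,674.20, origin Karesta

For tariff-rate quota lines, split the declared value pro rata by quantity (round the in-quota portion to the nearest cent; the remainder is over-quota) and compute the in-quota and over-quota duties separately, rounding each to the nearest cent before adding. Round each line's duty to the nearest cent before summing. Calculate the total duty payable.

€224,582.81

Line 1 (06.97, Junesta, 8,434 kg, €1,006,344.88):
Code 06.97 is under a tariff-rate quota (threshold 4,491 kg). In-quota: 4,491 kg at 2.5%; over-quota: 3,943 kg at 26.5%.
Pro-rata value split: in-quota = €1,006,344.88 × 4,491/8,434 = €535,866.12; over-quota = €1,006,344.88 − €535,866.12 = €470,478.76.
In-quota duty = €535,866.12 × 2.5% = €13,396.65. Over-quota duty = €470,478.76 × 26.5% = €124,676.87.
Line duty = €13,396.65 + €124,676.87 = €138,073.52.
Line 2 (82.69, Fenovia, 141 kg, €13,537.41):
Base rate for 82.69 is €6.38/kg.
82.69 has an FTA preferential rate, but origin Fenovia is not Junesta; base rate stands.
Additional duty on 82.69 from Fenovia: +56.4% ad valorem. Applied ad valorem rate = 56.4%.
Duty = €13,537.41 × 56.4% + 141 × €6.38 = €8,534.68.
Line 3 (53.21, Karesta, 1,940 kg, €458,674.20):
Base rate for 53.21 is 17%.
Duty = €458,674.20 × 17% = €77,974.61.
Total = €138,073.52 + €8,534.68 + €77,974.61 = €224,582.81.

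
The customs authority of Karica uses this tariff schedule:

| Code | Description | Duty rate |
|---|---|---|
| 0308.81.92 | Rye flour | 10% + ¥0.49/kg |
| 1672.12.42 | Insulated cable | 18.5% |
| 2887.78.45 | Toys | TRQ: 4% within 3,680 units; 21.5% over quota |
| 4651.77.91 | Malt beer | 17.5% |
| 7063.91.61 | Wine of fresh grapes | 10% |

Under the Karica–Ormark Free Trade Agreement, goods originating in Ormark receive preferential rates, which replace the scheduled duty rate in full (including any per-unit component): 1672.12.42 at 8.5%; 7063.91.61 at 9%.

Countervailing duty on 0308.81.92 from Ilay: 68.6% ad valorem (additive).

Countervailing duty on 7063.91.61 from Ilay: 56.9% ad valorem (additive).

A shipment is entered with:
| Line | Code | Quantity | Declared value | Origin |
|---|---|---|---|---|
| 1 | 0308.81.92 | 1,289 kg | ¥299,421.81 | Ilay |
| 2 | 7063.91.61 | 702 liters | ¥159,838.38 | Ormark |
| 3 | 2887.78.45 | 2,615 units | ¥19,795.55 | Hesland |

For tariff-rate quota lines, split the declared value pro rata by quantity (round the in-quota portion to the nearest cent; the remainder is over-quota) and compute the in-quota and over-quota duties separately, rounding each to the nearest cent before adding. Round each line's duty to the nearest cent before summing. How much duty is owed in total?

¥251,154.42

Line 1 (0308.81.92, Ilay, 1,289 kg, ¥299,421.81):
Base rate for 0308.81.92 is 10% + ¥0.49/kg.
Additional duty on 0308.81.92 from Ilay: +68.6%. Applied ad valorem rate: 10% + 68.6% = 78.6%.
Duty = ¥299,421.81 × 78.6% + 1,289 × ¥0.49 = ¥235,977.15.
Line 2 (7063.91.61, Ormark, 702 liters, ¥159,838.38):
Base rate for 7063.91.61 is 10%.
Origin Ormark qualifies under the Karica–Ormark agreement and 7063.91.61 is covered: preferential rate 9% applies instead.
The additional-duty order on 7063.91.61 targets Ilay, not Ormark; it does not apply.
Duty = ¥159,838.38 × 9% = ¥14,385.45.
Line 3 (2887.78.45, Hesland, 2,615 units, ¥19,795.55):
Code 2887.78.45 is under a tariff-rate quota (threshold 3,680 units). Quantity 2,615 units is within the quota, so the in-quota rate 4% applies to the full value.
Duty = ¥19,795.55 × 4% = ¥791.82.
Total = ¥235,977.15 + ¥14,385.45 + ¥791.82 = ¥251,154.42.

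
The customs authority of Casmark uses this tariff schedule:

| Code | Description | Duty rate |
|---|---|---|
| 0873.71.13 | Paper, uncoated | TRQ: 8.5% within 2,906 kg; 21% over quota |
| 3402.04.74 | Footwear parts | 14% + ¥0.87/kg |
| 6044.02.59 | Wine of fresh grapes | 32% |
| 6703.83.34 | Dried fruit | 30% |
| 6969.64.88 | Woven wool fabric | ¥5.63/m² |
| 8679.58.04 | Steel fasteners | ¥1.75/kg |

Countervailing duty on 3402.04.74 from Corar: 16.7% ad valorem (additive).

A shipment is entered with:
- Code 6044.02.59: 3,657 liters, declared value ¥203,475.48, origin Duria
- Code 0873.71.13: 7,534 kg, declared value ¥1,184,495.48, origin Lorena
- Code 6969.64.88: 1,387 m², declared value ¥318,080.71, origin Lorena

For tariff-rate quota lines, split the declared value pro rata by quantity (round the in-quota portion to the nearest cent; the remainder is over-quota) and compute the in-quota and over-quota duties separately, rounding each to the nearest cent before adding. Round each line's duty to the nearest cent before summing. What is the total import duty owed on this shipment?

Line 1 (6044.02.59, Duria, 3,657 liters, ¥203,475.48):
Base rate for 6044.02.59 is 32%.
Duty = ¥203,475.48 × 32% = ¥65,112.15.
Line 2 (0873.71.13, Lorena, 7,534 kg, ¥1,184,495.48):
Code 0873.71.13 is under a tariff-rate quota (threshold 2,906 kg). In-quota: 2,906 kg at 8.5%; over-quota: 4,628 kg at 21%.
Pro-rata value split: in-quota = ¥1,184,495.48 × 2,906/7,534 = ¥456,881.32; over-quota = ¥1,184,495.48 − ¥456,881.32 = ¥727,614.16.
In-quota duty = ¥456,881.32 × 8.5% = ¥38,834.91. Over-quota duty = ¥727,614.16 × 21% = ¥152,798.97.
Line duty = ¥38,834.91 + ¥152,798.97 = ¥191,633.88.
Line 3 (6969.64.88, Lorena, 1,387 m², ¥318,080.71):
Base rate for 6969.64.88 is ¥5.63/m².
Duty = 1,387 × ¥5.63 = ¥7,808.81.
Total = ¥65,112.15 + ¥191,633.88 + ¥7,808.81 = ¥264,554.84.

¥264,554.84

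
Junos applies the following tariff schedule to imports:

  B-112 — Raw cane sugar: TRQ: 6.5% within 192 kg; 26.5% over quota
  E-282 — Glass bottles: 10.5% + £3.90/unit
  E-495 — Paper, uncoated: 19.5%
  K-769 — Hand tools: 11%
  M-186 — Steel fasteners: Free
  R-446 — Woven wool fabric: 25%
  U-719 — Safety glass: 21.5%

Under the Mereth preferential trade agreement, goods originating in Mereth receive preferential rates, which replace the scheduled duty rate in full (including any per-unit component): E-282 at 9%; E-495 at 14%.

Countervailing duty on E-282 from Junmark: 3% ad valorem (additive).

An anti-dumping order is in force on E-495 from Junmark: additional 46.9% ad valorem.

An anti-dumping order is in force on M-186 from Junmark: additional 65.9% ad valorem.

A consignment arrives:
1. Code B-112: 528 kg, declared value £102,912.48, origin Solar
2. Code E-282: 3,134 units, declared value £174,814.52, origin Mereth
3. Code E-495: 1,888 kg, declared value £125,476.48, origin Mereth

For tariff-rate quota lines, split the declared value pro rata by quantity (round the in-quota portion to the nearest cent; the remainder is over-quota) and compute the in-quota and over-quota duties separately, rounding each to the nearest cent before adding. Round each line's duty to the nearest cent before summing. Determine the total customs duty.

£53,087.29

Line 1 (B-112, Solar, 528 kg, £102,912.48):
Code B-112 is under a tariff-rate quota (threshold 192 kg). In-quota: 192 kg at 6.5%; over-quota: 336 kg at 26.5%.
Pro-rata value split: in-quota = £102,912.48 × 192/528 = £37,422.72; over-quota = £102,912.48 − £37,422.72 = £65,489.76.
In-quota duty = £37,422.72 × 6.5% = £2,432.48. Over-quota duty = £65,489.76 × 26.5% = £17,354.79.
Line duty = £2,432.48 + £17,354.79 = £19,787.27.
Line 2 (E-282, Mereth, 3,134 units, £174,814.52):
Base rate for E-282 is 10.5% + £3.90/unit.
Origin Mereth qualifies under the Junos–Mereth agreement and E-282 is covered: preferential rate 9% applies instead.
The additional-duty order on E-282 targets Junmark, not Mereth; it does not apply.
Duty = £174,814.52 × 9% = £15,733.31.
Line 3 (E-495, Mereth, 1,888 kg, £125,476.48):
Base rate for E-495 is 19.5%.
Origin Mereth qualifies under the Junos–Mereth agreement and E-495 is covered: preferential rate 14% applies instead.
The additional-duty order on E-495 targets Junmark, not Mereth; it does not apply.
Duty = £125,476.48 × 14% = £17,566.71.
Total = £19,787.27 + £15,733.31 + £17,566.71 = £53,087.29.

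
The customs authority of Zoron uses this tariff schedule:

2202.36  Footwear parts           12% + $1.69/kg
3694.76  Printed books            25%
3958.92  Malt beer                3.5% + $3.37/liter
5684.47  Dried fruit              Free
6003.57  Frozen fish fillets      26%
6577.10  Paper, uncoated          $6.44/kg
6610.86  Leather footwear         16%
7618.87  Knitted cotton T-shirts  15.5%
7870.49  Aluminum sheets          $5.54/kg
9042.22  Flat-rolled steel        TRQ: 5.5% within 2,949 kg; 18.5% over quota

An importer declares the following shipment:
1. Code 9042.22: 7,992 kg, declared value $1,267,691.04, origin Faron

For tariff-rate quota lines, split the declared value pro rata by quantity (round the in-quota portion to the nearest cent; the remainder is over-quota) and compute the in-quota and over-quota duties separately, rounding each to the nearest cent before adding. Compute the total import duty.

$173,712.69

Line 1 (9042.22, Faron, 7,992 kg, $1,267,691.04):
Code 9042.22 is under a tariff-rate quota (threshold 2,949 kg). In-quota: 2,949 kg at 5.5%; over-quota: 5,043 kg at 18.5%.
Pro-rata value split: in-quota = $1,267,691.04 × 2,949/7,992 = $467,770.38; over-quota = $1,267,691.04 − $467,770.38 = $799,920.66.
In-quota duty = $467,770.38 × 5.5% = $25,727.37. Over-quota duty = $799,920.66 × 18.5% = $147,985.32.
Line duty = $25,727.37 + $147,985.32 = $173,712.69.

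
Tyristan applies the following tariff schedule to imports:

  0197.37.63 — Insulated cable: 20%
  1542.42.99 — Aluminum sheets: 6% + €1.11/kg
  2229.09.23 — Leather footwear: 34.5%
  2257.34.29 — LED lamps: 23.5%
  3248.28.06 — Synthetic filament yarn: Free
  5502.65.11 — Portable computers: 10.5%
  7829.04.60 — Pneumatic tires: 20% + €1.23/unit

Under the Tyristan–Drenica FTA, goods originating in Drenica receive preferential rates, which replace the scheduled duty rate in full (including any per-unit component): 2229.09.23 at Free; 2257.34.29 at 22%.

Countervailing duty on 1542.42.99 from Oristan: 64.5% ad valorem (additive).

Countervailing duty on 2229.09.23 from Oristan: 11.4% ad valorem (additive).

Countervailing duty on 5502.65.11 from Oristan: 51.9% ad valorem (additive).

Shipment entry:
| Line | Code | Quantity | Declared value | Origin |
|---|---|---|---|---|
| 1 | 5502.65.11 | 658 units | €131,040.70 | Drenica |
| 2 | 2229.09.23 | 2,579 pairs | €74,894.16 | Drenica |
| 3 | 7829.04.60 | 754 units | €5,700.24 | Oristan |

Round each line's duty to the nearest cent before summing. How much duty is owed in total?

Line 1 (5502.65.11, Drenica, 658 units, €131,040.70):
Base rate for 5502.65.11 is 10.5%.
Origin Drenica is the FTA partner but 5502.65.11 is not on the preference list; base rate stands.
The additional-duty order on 5502.65.11 targets Oristan, not Drenica; it does not apply.
Duty = €131,040.70 × 10.5% = €13,759.27.
Line 2 (2229.09.23, Drenica, 2,579 pairs, €74,894.16):
Base rate for 2229.09.23 is 34.5%.
Origin Drenica qualifies under the Tyristan–Drenica agreement and 2229.09.23 is covered: preferential rate Free applies instead.
The additional-duty order on 2229.09.23 targets Oristan, not Drenica; it does not apply.
Duty = €74,894.16 × 0% = €0.00.
Line 3 (7829.04.60, Oristan, 754 units, €5,700.24):
Base rate for 7829.04.60 is 20% + €1.23/unit.
Duty = €5,700.24 × 20% + 754 × €1.23 = €2,067.47.
Total = €13,759.27 + €0.00 + €2,067.47 = €15,826.74.

€15,826.74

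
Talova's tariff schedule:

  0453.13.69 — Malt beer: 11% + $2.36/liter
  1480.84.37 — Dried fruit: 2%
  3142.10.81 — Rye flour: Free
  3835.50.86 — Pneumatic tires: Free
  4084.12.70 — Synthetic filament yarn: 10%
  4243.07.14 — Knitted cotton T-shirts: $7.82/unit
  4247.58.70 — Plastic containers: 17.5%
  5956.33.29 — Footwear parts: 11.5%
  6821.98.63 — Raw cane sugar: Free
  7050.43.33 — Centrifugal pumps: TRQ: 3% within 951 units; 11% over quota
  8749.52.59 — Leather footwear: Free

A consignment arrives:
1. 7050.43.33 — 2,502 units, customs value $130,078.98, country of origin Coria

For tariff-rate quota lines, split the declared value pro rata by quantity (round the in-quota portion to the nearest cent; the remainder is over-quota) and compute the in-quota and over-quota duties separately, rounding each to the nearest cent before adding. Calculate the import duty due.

Line 1 (7050.43.33, Coria, 2,502 units, $130,078.98):
Code 7050.43.33 is under a tariff-rate quota (threshold 951 units). In-quota: 951 units at 3%; over-quota: 1,551 units at 11%.
Pro-rata value split: in-quota = $130,078.98 × 951/2,502 = $49,442.49; over-quota = $130,078.98 − $49,442.49 = $80,636.49.
In-quota duty = $49,442.49 × 3% = $1,483.27. Over-quota duty = $80,636.49 × 11% = $8,870.01.
Line duty = $1,483.27 + $8,870.01 = $10,353.28.

$10,353.28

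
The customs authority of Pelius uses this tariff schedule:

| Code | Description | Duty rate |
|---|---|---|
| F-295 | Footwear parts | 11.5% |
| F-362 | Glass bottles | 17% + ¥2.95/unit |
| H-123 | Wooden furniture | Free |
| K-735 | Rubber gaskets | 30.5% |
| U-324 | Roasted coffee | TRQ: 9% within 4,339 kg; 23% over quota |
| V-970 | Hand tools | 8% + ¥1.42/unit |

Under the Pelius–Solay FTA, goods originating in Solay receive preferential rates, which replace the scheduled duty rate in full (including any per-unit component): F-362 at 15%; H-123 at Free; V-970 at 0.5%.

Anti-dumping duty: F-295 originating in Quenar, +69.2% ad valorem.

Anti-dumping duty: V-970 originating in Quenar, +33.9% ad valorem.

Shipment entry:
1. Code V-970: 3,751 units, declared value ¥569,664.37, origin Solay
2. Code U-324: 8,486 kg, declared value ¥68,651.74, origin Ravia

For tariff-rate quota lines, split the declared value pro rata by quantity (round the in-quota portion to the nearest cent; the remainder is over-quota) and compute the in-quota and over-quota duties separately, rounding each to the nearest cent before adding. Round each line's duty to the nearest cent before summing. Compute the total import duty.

¥13,723.87

Line 1 (V-970, Solay, 3,751 units, ¥569,664.37):
Base rate for V-970 is 8% + ¥1.42/unit.
Origin Solay qualifies under the Pelius–Solay agreement and V-970 is covered: preferential rate 0.5% applies instead.
The additional-duty order on V-970 targets Quenar, not Solay; it does not apply.
Duty = ¥569,664.37 × 0.5% = ¥2,848.32.
Line 2 (U-324, Ravia, 8,486 kg, ¥68,651.74):
Code U-324 is under a tariff-rate quota (threshold 4,339 kg). In-quota: 4,339 kg at 9%; over-quota: 4,147 kg at 23%.
Pro-rata value split: in-quota = ¥68,651.74 × 4,339/8,486 = ¥35,102.51; over-quota = ¥68,651.74 − ¥35,102.51 = ¥33,549.23.
In-quota duty = ¥35,102.51 × 9% = ¥3,159.23. Over-quota duty = ¥33,549.23 × 23% = ¥7,716.32.
Line duty = ¥3,159.23 + ¥7,716.32 = ¥10,875.55.
Total = ¥2,848.32 + ¥10,875.55 = ¥13,723.87.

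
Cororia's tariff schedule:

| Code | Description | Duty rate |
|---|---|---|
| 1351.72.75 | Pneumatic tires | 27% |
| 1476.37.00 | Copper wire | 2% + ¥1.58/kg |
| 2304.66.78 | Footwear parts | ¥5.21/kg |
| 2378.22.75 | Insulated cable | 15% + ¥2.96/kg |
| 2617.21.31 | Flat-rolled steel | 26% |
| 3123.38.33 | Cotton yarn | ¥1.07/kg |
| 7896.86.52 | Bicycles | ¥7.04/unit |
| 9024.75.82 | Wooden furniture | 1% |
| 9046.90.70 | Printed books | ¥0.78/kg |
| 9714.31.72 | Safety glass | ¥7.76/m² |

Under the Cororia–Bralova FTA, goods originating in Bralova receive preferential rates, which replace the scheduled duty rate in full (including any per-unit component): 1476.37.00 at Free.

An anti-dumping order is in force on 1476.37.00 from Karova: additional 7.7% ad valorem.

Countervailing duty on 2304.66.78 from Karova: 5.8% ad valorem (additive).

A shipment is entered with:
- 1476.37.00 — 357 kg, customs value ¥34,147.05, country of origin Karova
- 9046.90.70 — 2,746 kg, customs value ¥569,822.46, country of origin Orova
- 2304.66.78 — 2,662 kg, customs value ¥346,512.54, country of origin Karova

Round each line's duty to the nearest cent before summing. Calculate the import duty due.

¥39,984.95

Line 1 (1476.37.00, Karova, 357 kg, ¥34,147.05):
Base rate for 1476.37.00 is 2% + ¥1.58/kg.
1476.37.00 has an FTA preferential rate, but origin Karova is not Bralova; base rate stands.
Additional duty on 1476.37.00 from Karova: +7.7%. Applied ad valorem rate: 2% + 7.7% = 9.7%.
Duty = ¥34,147.05 × 9.7% + 357 × ¥1.58 = ¥3,876.32.
Line 2 (9046.90.70, Orova, 2,746 kg, ¥569,822.46):
Base rate for 9046.90.70 is ¥0.78/kg.
Duty = 2,746 × ¥0.78 = ¥2,141.88.
Line 3 (2304.66.78, Karova, 2,662 kg, ¥346,512.54):
Base rate for 2304.66.78 is ¥5.21/kg.
Additional duty on 2304.66.78 from Karova: +5.8% ad valorem. Applied ad valorem rate = 5.8%.
Duty = ¥346,512.54 × 5.8% + 2,662 × ¥5.21 = ¥33,966.75.
Total = ¥3,876.32 + ¥2,141.88 + ¥33,966.75 = ¥39,984.95.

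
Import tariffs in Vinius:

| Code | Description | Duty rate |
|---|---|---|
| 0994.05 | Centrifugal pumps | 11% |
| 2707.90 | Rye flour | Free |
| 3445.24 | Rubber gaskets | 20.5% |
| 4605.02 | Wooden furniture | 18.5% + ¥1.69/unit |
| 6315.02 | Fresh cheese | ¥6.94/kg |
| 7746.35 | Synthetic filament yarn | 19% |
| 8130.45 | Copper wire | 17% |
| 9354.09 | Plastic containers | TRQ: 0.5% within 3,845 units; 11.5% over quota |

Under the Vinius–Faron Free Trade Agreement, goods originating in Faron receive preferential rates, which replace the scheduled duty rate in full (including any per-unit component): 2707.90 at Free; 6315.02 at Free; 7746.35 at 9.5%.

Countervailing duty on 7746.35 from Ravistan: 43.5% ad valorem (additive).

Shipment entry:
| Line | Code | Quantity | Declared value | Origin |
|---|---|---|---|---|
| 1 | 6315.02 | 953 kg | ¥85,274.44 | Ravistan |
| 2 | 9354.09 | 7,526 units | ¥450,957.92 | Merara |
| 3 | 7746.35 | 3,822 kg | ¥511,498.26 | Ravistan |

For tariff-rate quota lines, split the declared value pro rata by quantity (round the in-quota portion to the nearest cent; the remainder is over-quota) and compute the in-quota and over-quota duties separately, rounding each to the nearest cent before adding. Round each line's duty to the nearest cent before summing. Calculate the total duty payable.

¥352,817.22

Line 1 (6315.02, Ravistan, 953 kg, ¥85,274.44):
Base rate for 6315.02 is ¥6.94/kg.
6315.02 has an FTA preferential rate, but origin Ravistan is not Faron; base rate stands.
Duty = 953 × ¥6.94 = ¥6,613.82.
Line 2 (9354.09, Merara, 7,526 units, ¥450,957.92):
Code 9354.09 is under a tariff-rate quota (threshold 3,845 units). In-quota: 3,845 units at 0.5%; over-quota: 3,681 units at 11.5%.
Pro-rata value split: in-quota = ¥450,957.92 × 3,845/7,526 = ¥230,392.40; over-quota = ¥450,957.92 − ¥230,392.40 = ¥220,565.52.
In-quota duty = ¥230,392.40 × 0.5% = ¥1,151.96. Over-quota duty = ¥220,565.52 × 11.5% = ¥25,365.03.
Line duty = ¥1,151.96 + ¥25,365.03 = ¥26,516.99.
Line 3 (7746.35, Ravistan, 3,822 kg, ¥511,498.26):
Base rate for 7746.35 is 19%.
7746.35 has an FTA preferential rate, but origin Ravistan is not Faron; base rate stands.
Additional duty on 7746.35 from Ravistan: +43.5%. Applied ad valorem rate: 19% + 43.5% = 62.5%.
Duty = ¥511,498.26 × 62.5% = ¥319,686.41.
Total = ¥6,613.82 + ¥26,516.99 + ¥319,686.41 = ¥352,817.22.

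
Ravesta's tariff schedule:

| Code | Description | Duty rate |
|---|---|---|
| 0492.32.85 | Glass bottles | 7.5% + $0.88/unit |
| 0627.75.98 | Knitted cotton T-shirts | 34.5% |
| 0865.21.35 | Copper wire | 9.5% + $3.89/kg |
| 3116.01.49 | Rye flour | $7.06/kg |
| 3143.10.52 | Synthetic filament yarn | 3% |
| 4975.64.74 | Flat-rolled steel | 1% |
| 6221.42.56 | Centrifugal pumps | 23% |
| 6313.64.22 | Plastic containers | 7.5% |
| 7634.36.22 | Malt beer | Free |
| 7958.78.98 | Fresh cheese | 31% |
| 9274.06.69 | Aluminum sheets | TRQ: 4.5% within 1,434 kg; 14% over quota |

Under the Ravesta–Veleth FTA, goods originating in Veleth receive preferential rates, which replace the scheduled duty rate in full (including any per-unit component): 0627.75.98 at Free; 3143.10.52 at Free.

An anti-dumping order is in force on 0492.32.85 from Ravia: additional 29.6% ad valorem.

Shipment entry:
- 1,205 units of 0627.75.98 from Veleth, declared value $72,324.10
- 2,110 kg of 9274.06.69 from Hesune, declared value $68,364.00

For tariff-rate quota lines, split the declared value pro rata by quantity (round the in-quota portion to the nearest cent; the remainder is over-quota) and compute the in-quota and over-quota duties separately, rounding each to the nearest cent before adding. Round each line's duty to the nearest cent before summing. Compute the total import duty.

$5,157.11

Line 1 (0627.75.98, Veleth, 1,205 units, $72,324.10):
Base rate for 0627.75.98 is 34.5%.
Origin Veleth qualifies under the Ravesta–Veleth agreement and 0627.75.98 is covered: preferential rate Free applies instead.
Duty = $72,324.10 × 0% = $0.00.
Line 2 (9274.06.69, Hesune, 2,110 kg, $68,364.00):
Code 9274.06.69 is under a tariff-rate quota (threshold 1,434 kg). In-quota: 1,434 kg at 4.5%; over-quota: 676 kg at 14%.
Pro-rata value split: in-quota = $68,364.00 × 1,434/2,110 = $46,461.60; over-quota = $68,364.00 − $46,461.60 = $21,902.40.
In-quota duty = $46,461.60 × 4.5% = $2,090.77. Over-quota duty = $21,902.40 × 14% = $3,066.34.
Line duty = $2,090.77 + $3,066.34 = $5,157.11.
Total = $0.00 + $5,157.11 = $5,157.11.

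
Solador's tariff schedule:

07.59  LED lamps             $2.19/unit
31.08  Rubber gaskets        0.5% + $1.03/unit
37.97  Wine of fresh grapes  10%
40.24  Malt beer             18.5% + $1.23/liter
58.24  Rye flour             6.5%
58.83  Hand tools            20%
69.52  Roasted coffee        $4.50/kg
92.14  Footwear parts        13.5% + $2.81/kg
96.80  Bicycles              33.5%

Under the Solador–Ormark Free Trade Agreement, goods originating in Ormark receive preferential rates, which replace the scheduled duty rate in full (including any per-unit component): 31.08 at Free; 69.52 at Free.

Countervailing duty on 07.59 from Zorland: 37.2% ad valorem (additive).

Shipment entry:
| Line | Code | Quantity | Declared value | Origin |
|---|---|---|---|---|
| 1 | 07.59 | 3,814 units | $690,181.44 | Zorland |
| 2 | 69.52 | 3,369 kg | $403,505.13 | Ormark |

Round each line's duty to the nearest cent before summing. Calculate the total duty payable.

$265,100.16

Line 1 (07.59, Zorland, 3,814 units, $690,181.44):
Base rate for 07.59 is $2.19/unit.
Additional duty on 07.59 from Zorland: +37.2% ad valorem. Applied ad valorem rate = 37.2%.
Duty = $690,181.44 × 37.2% + 3,814 × $2.19 = $265,100.16.
Line 2 (69.52, Ormark, 3,369 kg, $403,505.13):
Base rate for 69.52 is $4.50/kg.
Origin Ormark qualifies under the Solador–Ormark agreement and 69.52 is covered: preferential rate Free applies instead.
Duty = $403,505.13 × 0% = $0.00.
Total = $265,100.16 + $0.00 = $265,100.16.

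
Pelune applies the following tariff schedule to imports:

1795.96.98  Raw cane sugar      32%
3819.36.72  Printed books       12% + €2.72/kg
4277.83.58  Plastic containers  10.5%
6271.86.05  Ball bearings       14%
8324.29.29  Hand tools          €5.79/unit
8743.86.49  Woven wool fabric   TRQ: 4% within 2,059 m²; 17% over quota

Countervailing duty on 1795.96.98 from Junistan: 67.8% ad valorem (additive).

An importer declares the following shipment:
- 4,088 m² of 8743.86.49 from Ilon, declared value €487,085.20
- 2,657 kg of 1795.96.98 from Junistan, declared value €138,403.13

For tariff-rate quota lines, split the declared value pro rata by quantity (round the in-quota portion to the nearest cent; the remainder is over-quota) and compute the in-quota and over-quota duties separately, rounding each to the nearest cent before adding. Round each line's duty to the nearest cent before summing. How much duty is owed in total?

€189,037.92

Line 1 (8743.86.49, Ilon, 4,088 m², €487,085.20):
Code 8743.86.49 is under a tariff-rate quota (threshold 2,059 m²). In-quota: 2,059 m² at 4%; over-quota: 2,029 m² at 17%.
Pro-rata value split: in-quota = €487,085.20 × 2,059/4,088 = €245,329.85; over-quota = €487,085.20 − €245,329.85 = €241,755.35.
In-quota duty = €245,329.85 × 4% = €9,813.19. Over-quota duty = €241,755.35 × 17% = €41,098.41.
Line duty = €9,813.19 + €41,098.41 = €50,911.60.
Line 2 (1795.96.98, Junistan, 2,657 kg, €138,403.13):
Base rate for 1795.96.98 is 32%.
Additional duty on 1795.96.98 from Junistan: +67.8%. Applied ad valorem rate: 32% + 67.8% = 99.8%.
Duty = €138,403.13 × 99.8% = €138,126.32.
Total = €50,911.60 + €138,126.32 = €189,037.92.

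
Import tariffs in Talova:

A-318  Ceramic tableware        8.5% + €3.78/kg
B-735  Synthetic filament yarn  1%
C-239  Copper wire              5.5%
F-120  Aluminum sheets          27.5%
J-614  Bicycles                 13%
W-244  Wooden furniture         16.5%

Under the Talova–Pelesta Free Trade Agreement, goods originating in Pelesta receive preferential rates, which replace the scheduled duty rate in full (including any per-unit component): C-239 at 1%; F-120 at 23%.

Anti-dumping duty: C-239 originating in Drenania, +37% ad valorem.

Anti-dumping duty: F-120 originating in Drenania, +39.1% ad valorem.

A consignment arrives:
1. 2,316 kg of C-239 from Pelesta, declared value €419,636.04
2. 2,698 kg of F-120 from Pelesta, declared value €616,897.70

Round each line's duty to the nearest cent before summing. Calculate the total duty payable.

Line 1 (C-239, Pelesta, 2,316 kg, €419,636.04):
Base rate for C-239 is 5.5%.
Origin Pelesta qualifies under the Talova–Pelesta agreement and C-239 is covered: preferential rate 1% applies instead.
The additional-duty order on C-239 targets Drenania, not Pelesta; it does not apply.
Duty = €419,636.04 × 1% = €4,196.36.
Line 2 (F-120, Pelesta, 2,698 kg, €616,897.70):
Base rate for F-120 is 27.5%.
Origin Pelesta qualifies under the Talova–Pelesta agreement and F-120 is covered: preferential rate 23% applies instead.
The additional-duty order on F-120 targets Drenania, not Pelesta; it does not apply.
Duty = €616,897.70 × 23% = €141,886.47.
Total = €4,196.36 + €141,886.47 = €146,082.83.

€146,082.83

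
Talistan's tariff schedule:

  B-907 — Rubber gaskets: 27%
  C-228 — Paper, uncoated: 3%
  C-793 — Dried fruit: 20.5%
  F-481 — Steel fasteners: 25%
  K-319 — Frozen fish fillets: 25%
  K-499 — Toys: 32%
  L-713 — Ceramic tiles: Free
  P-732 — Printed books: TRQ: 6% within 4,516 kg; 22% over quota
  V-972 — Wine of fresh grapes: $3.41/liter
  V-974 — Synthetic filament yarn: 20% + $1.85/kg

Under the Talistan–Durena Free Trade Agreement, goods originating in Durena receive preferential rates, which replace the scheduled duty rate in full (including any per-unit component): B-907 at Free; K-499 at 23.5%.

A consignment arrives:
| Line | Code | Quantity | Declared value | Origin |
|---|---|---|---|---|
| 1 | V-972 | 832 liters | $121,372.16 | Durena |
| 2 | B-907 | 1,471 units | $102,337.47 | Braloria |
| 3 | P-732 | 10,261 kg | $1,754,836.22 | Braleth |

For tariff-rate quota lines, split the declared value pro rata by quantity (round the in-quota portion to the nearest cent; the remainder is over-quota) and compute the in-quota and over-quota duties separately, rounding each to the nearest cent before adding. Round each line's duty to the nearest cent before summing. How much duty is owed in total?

Line 1 (V-972, Durena, 832 liters, $121,372.16):
Base rate for V-972 is $3.41/liter.
Origin Durena is the FTA partner but V-972 is not on the preference list; base rate stands.
Duty = 832 × $3.41 = $2,837.12.
Line 2 (B-907, Braloria, 1,471 units, $102,337.47):
Base rate for B-907 is 27%.
B-907 has an FTA preferential rate, but origin Braloria is not Durena; base rate stands.
Duty = $102,337.47 × 27% = $27,631.12.
Line 3 (P-732, Braleth, 10,261 kg, $1,754,836.22):
Code P-732 is under a tariff-rate quota (threshold 4,516 kg). In-quota: 4,516 kg at 6%; over-quota: 5,745 kg at 22%.
Pro-rata value split: in-quota = $1,754,836.22 × 4,516/10,261 = $772,326.32; over-quota = $1,754,836.22 − $772,326.32 = $982,509.90.
In-quota duty = $772,326.32 × 6% = $46,339.58. Over-quota duty = $982,509.90 × 22% = $216,152.18.
Line duty = $46,339.58 + $216,152.18 = $262,491.76.
Total = $2,837.12 + $27,631.12 + $262,491.76 = $292,960.00.

$292,960.00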